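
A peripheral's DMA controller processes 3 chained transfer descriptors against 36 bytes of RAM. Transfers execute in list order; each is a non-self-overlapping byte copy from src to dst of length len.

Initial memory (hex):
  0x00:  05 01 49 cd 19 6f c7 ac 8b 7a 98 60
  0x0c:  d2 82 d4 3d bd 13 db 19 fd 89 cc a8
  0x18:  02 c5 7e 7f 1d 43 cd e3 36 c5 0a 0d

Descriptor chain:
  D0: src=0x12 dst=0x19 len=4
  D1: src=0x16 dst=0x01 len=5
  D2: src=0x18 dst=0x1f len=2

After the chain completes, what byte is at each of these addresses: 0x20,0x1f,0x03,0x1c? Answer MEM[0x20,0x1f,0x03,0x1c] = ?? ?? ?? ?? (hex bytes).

MEM[0x20,0x1f,0x03,0x1c] = db 02 02 89

#0 dst[0x19+4] := {0xdb,0x19,0xfd,0x89}
#1 dst[0x01+5] := {0xcc,0xa8,0x02,0xdb,0x19}
#2 dst[0x1f+2] := {0x02,0xdb}
query mem[0x20]=0xdb, mem[0x1f]=0x02, mem[0x03]=0x02, mem[0x1c]=0x89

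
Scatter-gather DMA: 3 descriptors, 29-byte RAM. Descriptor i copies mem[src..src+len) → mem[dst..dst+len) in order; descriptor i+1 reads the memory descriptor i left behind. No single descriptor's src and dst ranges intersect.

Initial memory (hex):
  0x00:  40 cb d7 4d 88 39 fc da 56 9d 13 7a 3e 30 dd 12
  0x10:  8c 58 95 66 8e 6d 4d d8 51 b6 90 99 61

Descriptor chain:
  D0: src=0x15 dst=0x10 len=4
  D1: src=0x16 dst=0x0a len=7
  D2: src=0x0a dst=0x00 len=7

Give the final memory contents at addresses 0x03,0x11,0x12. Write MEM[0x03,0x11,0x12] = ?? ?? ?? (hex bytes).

MEM[0x03,0x11,0x12] = b6 4d d8

D0: mem[0x10..0x13] <- [6d 4d d8 51]
D1: mem[0x0a..0x10] <- [4d d8 51 b6 90 99 61]
D2: mem[0x00..0x06] <- [4d d8 51 b6 90 99 61]
query mem[0x03]=0xb6, mem[0x11]=0x4d, mem[0x12]=0xd8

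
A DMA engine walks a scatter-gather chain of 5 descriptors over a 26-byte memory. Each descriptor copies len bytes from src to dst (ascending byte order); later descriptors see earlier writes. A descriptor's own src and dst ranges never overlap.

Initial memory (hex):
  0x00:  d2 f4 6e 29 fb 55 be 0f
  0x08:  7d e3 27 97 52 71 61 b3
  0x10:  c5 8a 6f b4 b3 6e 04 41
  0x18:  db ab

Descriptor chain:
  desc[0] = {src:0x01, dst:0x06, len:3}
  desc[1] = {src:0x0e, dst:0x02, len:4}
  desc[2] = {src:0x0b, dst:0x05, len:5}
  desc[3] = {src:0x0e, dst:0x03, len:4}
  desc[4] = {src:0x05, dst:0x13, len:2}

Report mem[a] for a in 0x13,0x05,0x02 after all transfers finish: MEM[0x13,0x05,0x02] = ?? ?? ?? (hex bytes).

MEM[0x13,0x05,0x02] = c5 c5 61

  after D0: wrote 3B at 0x06 = f46e29
  after D1: wrote 4B at 0x02 = 61b3c58a
  after D2: wrote 5B at 0x05 = 97527161b3
  after D3: wrote 4B at 0x03 = 61b3c58a
  after D4: wrote 2B at 0x13 = c58a
query mem[0x13]=0xc5, mem[0x05]=0xc5, mem[0x02]=0x61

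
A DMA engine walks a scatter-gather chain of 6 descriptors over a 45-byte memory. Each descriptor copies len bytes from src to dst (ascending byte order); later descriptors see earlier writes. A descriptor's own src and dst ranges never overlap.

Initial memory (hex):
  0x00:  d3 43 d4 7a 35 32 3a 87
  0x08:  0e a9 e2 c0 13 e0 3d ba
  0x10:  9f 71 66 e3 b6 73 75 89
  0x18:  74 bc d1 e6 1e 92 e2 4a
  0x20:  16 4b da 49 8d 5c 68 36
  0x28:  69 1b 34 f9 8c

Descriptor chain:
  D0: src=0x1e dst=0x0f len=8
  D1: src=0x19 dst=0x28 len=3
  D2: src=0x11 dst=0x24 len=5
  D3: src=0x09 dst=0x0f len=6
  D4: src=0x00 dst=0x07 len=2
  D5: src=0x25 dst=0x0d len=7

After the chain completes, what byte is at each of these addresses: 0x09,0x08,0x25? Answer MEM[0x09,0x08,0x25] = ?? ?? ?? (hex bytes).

D0: mem[0x0f..0x16] <- [e2 4a 16 4b da 49 8d 5c]
D1: mem[0x28..0x2a] <- [bc d1 e6]
D2: mem[0x24..0x28] <- [16 4b da 49 8d]
D3: mem[0x0f..0x14] <- [a9 e2 c0 13 e0 3d]
D4: mem[0x07..0x08] <- [d3 43]
D5: mem[0x0d..0x13] <- [4b da 49 8d d1 e6 f9]
query mem[0x09]=0xa9, mem[0x08]=0x43, mem[0x25]=0x4b

MEM[0x09,0x08,0x25] = a9 43 4b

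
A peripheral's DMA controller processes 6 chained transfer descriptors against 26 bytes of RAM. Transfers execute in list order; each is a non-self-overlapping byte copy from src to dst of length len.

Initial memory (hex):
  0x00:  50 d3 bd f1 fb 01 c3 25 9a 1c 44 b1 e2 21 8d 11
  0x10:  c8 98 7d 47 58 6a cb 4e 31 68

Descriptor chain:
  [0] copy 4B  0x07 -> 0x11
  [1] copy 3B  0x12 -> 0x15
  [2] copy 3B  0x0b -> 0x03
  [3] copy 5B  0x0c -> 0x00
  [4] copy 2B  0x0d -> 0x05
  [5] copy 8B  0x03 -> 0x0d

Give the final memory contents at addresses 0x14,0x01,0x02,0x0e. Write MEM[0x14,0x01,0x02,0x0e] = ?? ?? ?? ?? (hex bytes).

MEM[0x14,0x01,0x02,0x0e] = 44 21 8d c8

#0 dst[0x11+4] := {0x25,0x9a,0x1c,0x44}
#1 dst[0x15+3] := {0x9a,0x1c,0x44}
#2 dst[0x03+3] := {0xb1,0xe2,0x21}
#3 dst[0x00+5] := {0xe2,0x21,0x8d,0x11,0xc8}
#4 dst[0x05+2] := {0x21,0x8d}
#5 dst[0x0d+8] := {0x11,0xc8,0x21,0x8d,0x25,0x9a,0x1c,0x44}
query mem[0x14]=0x44, mem[0x01]=0x21, mem[0x02]=0x8d, mem[0x0e]=0xc8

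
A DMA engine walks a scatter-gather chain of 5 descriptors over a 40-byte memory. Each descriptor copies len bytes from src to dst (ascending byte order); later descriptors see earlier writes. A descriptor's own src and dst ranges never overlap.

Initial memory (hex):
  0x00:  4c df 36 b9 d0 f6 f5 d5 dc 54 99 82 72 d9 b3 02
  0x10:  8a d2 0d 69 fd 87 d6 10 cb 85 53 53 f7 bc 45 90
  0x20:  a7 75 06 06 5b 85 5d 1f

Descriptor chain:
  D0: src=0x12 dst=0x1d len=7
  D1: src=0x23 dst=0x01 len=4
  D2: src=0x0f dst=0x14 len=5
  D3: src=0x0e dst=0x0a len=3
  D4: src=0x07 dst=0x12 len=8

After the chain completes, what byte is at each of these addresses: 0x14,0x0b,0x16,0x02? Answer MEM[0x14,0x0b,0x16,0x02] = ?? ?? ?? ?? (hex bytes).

MEM[0x14,0x0b,0x16,0x02] = 54 02 02 5b

#0 dst[0x1d+7] := {0x0d,0x69,0xfd,0x87,0xd6,0x10,0xcb}
#1 dst[0x01+4] := {0xcb,0x5b,0x85,0x5d}
#2 dst[0x14+5] := {0x02,0x8a,0xd2,0x0d,0x69}
#3 dst[0x0a+3] := {0xb3,0x02,0x8a}
#4 dst[0x12+8] := {0xd5,0xdc,0x54,0xb3,0x02,0x8a,0xd9,0xb3}
query mem[0x14]=0x54, mem[0x0b]=0x02, mem[0x16]=0x02, mem[0x02]=0x5b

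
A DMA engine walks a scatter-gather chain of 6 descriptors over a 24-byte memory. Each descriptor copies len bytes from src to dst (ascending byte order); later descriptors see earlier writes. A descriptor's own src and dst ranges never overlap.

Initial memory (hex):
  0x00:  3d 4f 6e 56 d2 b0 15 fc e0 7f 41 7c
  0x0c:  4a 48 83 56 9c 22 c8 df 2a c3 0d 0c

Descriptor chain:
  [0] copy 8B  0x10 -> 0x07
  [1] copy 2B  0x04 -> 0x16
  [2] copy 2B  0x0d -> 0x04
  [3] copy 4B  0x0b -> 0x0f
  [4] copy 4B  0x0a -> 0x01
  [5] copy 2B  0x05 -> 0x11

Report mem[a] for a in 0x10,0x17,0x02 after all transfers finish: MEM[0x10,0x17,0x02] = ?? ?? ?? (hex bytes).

MEM[0x10,0x17,0x02] = c3 b0 2a

[0] 0x10->0x07 len=8 : 9c 22 c8 df 2a c3 0d 0c
[1] 0x04->0x16 len=2 : d2 b0
[2] 0x0d->0x04 len=2 : 0d 0c
[3] 0x0b->0x0f len=4 : 2a c3 0d 0c
[4] 0x0a->0x01 len=4 : df 2a c3 0d
[5] 0x05->0x11 len=2 : 0c 15
query mem[0x10]=0xc3, mem[0x17]=0xb0, mem[0x02]=0x2a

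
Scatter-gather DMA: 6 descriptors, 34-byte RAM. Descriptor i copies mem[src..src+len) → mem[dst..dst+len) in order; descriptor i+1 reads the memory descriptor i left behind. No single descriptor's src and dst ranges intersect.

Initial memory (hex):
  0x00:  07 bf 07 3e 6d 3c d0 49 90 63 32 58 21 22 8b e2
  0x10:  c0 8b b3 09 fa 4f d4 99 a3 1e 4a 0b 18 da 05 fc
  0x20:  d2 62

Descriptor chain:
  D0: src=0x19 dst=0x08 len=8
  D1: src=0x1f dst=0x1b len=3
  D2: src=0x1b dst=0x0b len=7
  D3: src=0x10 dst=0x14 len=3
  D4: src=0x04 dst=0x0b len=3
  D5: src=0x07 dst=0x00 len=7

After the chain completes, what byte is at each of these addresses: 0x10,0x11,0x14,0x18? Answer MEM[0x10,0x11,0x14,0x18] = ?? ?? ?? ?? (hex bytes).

MEM[0x10,0x11,0x14,0x18] = d2 62 d2 a3

#0 dst[0x08+8] := {0x1e,0x4a,0x0b,0x18,0xda,0x05,0xfc,0xd2}
#1 dst[0x1b+3] := {0xfc,0xd2,0x62}
#2 dst[0x0b+7] := {0xfc,0xd2,0x62,0x05,0xfc,0xd2,0x62}
#3 dst[0x14+3] := {0xd2,0x62,0xb3}
#4 dst[0x0b+3] := {0x6d,0x3c,0xd0}
#5 dst[0x00+7] := {0x49,0x1e,0x4a,0x0b,0x6d,0x3c,0xd0}
query mem[0x10]=0xd2, mem[0x11]=0x62, mem[0x14]=0xd2, mem[0x18]=0xa3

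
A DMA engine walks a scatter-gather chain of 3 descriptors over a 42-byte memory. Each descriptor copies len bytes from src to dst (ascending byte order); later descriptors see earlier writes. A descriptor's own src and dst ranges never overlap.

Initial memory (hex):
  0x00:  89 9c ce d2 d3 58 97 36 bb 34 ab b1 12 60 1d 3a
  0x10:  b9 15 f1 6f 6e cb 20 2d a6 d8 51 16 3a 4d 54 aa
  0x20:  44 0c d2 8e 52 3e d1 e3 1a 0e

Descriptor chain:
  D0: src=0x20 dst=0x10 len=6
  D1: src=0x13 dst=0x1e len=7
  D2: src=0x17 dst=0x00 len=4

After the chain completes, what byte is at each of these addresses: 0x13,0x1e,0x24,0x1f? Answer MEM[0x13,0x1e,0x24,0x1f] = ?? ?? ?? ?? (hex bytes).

D0: mem[0x10..0x15] <- [44 0c d2 8e 52 3e]
D1: mem[0x1e..0x24] <- [8e 52 3e 20 2d a6 d8]
D2: mem[0x00..0x03] <- [2d a6 d8 51]
query mem[0x13]=0x8e, mem[0x1e]=0x8e, mem[0x24]=0xd8, mem[0x1f]=0x52

MEM[0x13,0x1e,0x24,0x1f] = 8e 8e d8 52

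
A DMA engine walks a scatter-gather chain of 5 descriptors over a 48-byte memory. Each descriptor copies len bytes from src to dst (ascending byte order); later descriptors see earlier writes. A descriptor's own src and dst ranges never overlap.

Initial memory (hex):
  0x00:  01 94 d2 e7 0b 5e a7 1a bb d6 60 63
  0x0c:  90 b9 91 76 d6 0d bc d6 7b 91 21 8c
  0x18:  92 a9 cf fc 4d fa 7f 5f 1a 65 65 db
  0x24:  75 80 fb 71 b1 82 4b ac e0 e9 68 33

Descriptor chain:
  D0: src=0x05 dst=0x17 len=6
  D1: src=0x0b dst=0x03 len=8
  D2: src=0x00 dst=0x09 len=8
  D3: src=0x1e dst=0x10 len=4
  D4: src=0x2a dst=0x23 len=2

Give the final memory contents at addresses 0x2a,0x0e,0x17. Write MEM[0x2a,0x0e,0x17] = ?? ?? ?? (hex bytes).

MEM[0x2a,0x0e,0x17] = 4b b9 5e

D0: mem[0x17..0x1c] <- [5e a7 1a bb d6 60]
D1: mem[0x03..0x0a] <- [63 90 b9 91 76 d6 0d bc]
D2: mem[0x09..0x10] <- [01 94 d2 63 90 b9 91 76]
D3: mem[0x10..0x13] <- [7f 5f 1a 65]
D4: mem[0x23..0x24] <- [4b ac]
query mem[0x2a]=0x4b, mem[0x0e]=0xb9, mem[0x17]=0x5e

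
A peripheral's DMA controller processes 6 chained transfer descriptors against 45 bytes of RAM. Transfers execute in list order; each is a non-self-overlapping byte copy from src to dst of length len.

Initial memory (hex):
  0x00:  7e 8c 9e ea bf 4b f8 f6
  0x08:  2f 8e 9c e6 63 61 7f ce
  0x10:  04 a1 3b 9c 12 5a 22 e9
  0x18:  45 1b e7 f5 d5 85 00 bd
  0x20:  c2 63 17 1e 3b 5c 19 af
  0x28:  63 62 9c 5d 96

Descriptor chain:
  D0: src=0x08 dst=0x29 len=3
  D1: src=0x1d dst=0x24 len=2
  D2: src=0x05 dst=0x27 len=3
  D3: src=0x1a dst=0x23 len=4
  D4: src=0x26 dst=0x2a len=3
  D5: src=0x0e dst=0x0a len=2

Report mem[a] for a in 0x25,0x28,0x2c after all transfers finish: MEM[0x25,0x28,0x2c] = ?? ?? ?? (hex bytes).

MEM[0x25,0x28,0x2c] = d5 f8 f8

  after D0: wrote 3B at 0x29 = 2f8e9c
  after D1: wrote 2B at 0x24 = 8500
  after D2: wrote 3B at 0x27 = 4bf8f6
  after D3: wrote 4B at 0x23 = e7f5d585
  after D4: wrote 3B at 0x2a = 854bf8
  after D5: wrote 2B at 0x0a = 7fce
query mem[0x25]=0xd5, mem[0x28]=0xf8, mem[0x2c]=0xf8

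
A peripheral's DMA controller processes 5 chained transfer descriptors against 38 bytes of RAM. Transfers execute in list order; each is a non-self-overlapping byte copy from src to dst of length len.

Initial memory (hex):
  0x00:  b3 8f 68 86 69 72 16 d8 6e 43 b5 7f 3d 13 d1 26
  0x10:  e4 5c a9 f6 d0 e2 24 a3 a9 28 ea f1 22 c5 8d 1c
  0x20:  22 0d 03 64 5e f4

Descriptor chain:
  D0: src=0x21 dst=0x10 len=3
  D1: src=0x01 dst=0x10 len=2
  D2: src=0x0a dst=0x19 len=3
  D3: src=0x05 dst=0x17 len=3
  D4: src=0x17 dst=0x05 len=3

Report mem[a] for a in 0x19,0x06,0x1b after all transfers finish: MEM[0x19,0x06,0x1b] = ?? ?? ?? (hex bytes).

D0: mem[0x10..0x12] <- [0d 03 64]
D1: mem[0x10..0x11] <- [8f 68]
D2: mem[0x19..0x1b] <- [b5 7f 3d]
D3: mem[0x17..0x19] <- [72 16 d8]
D4: mem[0x05..0x07] <- [72 16 d8]
query mem[0x19]=0xd8, mem[0x06]=0x16, mem[0x1b]=0x3d

MEM[0x19,0x06,0x1b] = d8 16 3d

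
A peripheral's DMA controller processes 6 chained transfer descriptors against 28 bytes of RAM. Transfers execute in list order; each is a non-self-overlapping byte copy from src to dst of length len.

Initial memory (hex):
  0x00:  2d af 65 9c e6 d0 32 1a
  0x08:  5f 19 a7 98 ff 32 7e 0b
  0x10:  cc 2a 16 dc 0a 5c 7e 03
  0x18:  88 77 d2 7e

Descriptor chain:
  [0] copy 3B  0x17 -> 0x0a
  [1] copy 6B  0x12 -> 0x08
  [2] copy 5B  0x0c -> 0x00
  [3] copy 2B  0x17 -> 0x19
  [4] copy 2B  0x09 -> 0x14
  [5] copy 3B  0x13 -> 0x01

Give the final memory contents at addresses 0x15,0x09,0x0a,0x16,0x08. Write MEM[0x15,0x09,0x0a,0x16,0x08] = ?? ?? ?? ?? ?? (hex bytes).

MEM[0x15,0x09,0x0a,0x16,0x08] = 0a dc 0a 7e 16

D0: mem[0x0a..0x0c] <- [03 88 77]
D1: mem[0x08..0x0d] <- [16 dc 0a 5c 7e 03]
D2: mem[0x00..0x04] <- [7e 03 7e 0b cc]
D3: mem[0x19..0x1a] <- [03 88]
D4: mem[0x14..0x15] <- [dc 0a]
D5: mem[0x01..0x03] <- [dc dc 0a]
query mem[0x15]=0x0a, mem[0x09]=0xdc, mem[0x0a]=0x0a, mem[0x16]=0x7e, mem[0x08]=0x16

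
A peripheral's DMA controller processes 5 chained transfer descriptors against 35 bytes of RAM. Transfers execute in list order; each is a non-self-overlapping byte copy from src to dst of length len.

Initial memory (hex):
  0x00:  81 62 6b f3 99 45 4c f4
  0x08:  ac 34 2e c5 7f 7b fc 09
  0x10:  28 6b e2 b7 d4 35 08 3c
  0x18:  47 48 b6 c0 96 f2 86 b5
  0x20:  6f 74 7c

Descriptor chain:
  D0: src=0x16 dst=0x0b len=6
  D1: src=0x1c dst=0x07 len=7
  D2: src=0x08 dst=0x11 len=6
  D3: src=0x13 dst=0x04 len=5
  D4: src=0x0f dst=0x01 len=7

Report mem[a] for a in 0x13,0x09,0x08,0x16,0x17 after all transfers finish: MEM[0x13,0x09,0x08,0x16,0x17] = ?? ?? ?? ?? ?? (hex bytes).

MEM[0x13,0x09,0x08,0x16,0x17] = b5 86 3c 7c 3c

[0] 0x16->0x0b len=6 : 08 3c 47 48 b6 c0
[1] 0x1c->0x07 len=7 : 96 f2 86 b5 6f 74 7c
[2] 0x08->0x11 len=6 : f2 86 b5 6f 74 7c
[3] 0x13->0x04 len=5 : b5 6f 74 7c 3c
[4] 0x0f->0x01 len=7 : b6 c0 f2 86 b5 6f 74
query mem[0x13]=0xb5, mem[0x09]=0x86, mem[0x08]=0x3c, mem[0x16]=0x7c, mem[0x17]=0x3c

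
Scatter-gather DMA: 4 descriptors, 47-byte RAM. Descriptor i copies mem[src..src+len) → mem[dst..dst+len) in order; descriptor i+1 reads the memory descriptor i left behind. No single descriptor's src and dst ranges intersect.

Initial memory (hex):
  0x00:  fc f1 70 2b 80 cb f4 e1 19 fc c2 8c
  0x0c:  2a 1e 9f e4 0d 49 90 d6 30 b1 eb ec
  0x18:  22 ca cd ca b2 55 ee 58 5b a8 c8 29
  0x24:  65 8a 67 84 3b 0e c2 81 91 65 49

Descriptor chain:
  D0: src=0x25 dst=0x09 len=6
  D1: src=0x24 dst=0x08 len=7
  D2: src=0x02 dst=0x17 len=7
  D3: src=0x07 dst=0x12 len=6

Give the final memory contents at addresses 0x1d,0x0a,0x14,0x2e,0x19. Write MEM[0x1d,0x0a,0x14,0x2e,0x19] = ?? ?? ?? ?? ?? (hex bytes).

#0 dst[0x09+6] := {0x8a,0x67,0x84,0x3b,0x0e,0xc2}
#1 dst[0x08+7] := {0x65,0x8a,0x67,0x84,0x3b,0x0e,0xc2}
#2 dst[0x17+7] := {0x70,0x2b,0x80,0xcb,0xf4,0xe1,0x65}
#3 dst[0x12+6] := {0xe1,0x65,0x8a,0x67,0x84,0x3b}
query mem[0x1d]=0x65, mem[0x0a]=0x67, mem[0x14]=0x8a, mem[0x2e]=0x49, mem[0x19]=0x80

MEM[0x1d,0x0a,0x14,0x2e,0x19] = 65 67 8a 49 80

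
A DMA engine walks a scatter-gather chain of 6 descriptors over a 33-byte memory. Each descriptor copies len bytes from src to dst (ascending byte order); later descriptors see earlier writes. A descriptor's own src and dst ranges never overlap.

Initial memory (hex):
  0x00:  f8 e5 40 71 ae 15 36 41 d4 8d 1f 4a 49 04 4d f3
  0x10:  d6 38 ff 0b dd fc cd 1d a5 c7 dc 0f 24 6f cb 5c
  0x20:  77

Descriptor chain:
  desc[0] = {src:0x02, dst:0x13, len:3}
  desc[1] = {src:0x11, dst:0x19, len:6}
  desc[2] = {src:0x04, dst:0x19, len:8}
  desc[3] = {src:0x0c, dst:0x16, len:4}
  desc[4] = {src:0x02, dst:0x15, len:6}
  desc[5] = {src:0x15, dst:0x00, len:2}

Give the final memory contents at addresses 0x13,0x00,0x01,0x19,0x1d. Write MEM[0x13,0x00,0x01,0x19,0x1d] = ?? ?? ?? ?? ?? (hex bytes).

[0] 0x02->0x13 len=3 : 40 71 ae
[1] 0x11->0x19 len=6 : 38 ff 40 71 ae cd
[2] 0x04->0x19 len=8 : ae 15 36 41 d4 8d 1f 4a
[3] 0x0c->0x16 len=4 : 49 04 4d f3
[4] 0x02->0x15 len=6 : 40 71 ae 15 36 41
[5] 0x15->0x00 len=2 : 40 71
query mem[0x13]=0x40, mem[0x00]=0x40, mem[0x01]=0x71, mem[0x19]=0x36, mem[0x1d]=0xd4

MEM[0x13,0x00,0x01,0x19,0x1d] = 40 40 71 36 d4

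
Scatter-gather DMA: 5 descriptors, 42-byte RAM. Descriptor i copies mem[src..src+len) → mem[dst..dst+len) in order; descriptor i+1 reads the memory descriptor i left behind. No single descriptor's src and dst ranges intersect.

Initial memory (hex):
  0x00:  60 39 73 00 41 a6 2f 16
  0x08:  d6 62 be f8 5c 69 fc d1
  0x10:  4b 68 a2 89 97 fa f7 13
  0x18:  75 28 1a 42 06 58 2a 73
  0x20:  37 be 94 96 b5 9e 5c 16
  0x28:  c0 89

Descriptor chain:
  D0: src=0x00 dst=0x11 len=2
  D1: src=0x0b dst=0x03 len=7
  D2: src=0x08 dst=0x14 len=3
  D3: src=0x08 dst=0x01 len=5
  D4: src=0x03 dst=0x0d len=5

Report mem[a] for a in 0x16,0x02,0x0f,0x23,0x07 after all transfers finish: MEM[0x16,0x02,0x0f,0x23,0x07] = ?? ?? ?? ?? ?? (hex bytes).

MEM[0x16,0x02,0x0f,0x23,0x07] = be 60 5c 96 d1

D0: mem[0x11..0x12] <- [60 39]
D1: mem[0x03..0x09] <- [f8 5c 69 fc d1 4b 60]
D2: mem[0x14..0x16] <- [4b 60 be]
D3: mem[0x01..0x05] <- [4b 60 be f8 5c]
D4: mem[0x0d..0x11] <- [be f8 5c fc d1]
query mem[0x16]=0xbe, mem[0x02]=0x60, mem[0x0f]=0x5c, mem[0x23]=0x96, mem[0x07]=0xd1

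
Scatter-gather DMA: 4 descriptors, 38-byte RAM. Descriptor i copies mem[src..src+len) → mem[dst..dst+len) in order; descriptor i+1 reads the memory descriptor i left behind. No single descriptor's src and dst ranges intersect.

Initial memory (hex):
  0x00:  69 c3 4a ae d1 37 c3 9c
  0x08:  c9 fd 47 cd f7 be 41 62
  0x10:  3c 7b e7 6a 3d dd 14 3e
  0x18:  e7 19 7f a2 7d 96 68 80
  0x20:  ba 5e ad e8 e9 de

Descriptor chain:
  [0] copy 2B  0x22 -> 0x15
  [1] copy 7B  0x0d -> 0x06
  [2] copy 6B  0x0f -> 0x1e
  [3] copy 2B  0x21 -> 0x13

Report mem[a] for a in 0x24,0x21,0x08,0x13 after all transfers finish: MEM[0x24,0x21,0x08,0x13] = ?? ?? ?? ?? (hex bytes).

MEM[0x24,0x21,0x08,0x13] = e9 e7 62 e7

  after D0: wrote 2B at 0x15 = ade8
  after D1: wrote 7B at 0x06 = be41623c7be76a
  after D2: wrote 6B at 0x1e = 623c7be76a3d
  after D3: wrote 2B at 0x13 = e76a
query mem[0x24]=0xe9, mem[0x21]=0xe7, mem[0x08]=0x62, mem[0x13]=0xe7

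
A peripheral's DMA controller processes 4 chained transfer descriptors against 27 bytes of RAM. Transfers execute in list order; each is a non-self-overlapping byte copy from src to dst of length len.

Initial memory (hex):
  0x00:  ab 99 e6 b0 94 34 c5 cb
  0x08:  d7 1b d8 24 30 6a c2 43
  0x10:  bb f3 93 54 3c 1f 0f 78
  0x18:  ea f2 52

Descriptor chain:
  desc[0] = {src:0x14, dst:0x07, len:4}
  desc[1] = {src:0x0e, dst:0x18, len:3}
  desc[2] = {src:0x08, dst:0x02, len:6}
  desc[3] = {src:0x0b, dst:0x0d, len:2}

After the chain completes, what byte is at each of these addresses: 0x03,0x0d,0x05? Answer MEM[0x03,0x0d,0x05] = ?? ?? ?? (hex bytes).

MEM[0x03,0x0d,0x05] = 0f 24 24

  after D0: wrote 4B at 0x07 = 3c1f0f78
  after D1: wrote 3B at 0x18 = c243bb
  after D2: wrote 6B at 0x02 = 1f0f7824306a
  after D3: wrote 2B at 0x0d = 2430
query mem[0x03]=0x0f, mem[0x0d]=0x24, mem[0x05]=0x24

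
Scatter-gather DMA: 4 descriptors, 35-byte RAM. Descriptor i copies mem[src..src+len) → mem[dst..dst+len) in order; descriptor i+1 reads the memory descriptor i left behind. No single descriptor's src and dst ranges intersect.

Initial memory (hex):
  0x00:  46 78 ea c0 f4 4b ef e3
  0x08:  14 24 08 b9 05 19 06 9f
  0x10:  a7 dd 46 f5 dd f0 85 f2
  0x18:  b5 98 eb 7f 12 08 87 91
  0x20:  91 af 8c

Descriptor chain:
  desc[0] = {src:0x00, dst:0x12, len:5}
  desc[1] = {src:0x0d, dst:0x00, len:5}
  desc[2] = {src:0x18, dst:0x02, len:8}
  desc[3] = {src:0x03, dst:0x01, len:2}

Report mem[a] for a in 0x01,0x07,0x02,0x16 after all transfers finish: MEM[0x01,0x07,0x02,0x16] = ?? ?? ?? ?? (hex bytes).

  after D0: wrote 5B at 0x12 = 4678eac0f4
  after D1: wrote 5B at 0x00 = 19069fa7dd
  after D2: wrote 8B at 0x02 = b598eb7f12088791
  after D3: wrote 2B at 0x01 = 98eb
query mem[0x01]=0x98, mem[0x07]=0x08, mem[0x02]=0xeb, mem[0x16]=0xf4

MEM[0x01,0x07,0x02,0x16] = 98 08 eb f4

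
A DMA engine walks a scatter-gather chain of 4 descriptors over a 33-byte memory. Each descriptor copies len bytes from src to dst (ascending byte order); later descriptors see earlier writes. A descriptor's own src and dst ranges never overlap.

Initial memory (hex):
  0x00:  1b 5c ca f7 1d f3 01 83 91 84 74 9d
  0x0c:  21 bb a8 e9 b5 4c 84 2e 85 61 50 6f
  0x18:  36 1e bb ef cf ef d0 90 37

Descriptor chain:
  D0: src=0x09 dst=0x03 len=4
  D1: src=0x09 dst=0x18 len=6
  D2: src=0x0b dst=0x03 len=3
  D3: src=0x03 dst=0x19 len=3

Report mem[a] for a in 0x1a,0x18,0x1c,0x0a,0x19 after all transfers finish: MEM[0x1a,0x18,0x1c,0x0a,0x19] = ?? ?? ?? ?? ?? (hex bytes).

MEM[0x1a,0x18,0x1c,0x0a,0x19] = 21 84 bb 74 9d

  after D0: wrote 4B at 0x03 = 84749d21
  after D1: wrote 6B at 0x18 = 84749d21bba8
  after D2: wrote 3B at 0x03 = 9d21bb
  after D3: wrote 3B at 0x19 = 9d21bb
query mem[0x1a]=0x21, mem[0x18]=0x84, mem[0x1c]=0xbb, mem[0x0a]=0x74, mem[0x19]=0x9d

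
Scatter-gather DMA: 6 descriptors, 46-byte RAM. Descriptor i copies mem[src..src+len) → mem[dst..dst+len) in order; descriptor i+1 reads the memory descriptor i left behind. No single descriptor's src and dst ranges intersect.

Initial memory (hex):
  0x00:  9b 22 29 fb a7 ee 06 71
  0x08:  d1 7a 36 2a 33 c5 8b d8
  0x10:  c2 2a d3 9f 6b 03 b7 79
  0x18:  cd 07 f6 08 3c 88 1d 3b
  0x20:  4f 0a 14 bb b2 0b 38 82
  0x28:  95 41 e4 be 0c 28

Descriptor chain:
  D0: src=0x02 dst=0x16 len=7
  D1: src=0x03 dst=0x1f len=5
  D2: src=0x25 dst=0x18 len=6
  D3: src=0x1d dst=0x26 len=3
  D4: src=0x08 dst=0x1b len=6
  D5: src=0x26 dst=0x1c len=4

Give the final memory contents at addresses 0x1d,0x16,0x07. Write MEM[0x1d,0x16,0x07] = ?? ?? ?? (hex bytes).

#0 dst[0x16+7] := {0x29,0xfb,0xa7,0xee,0x06,0x71,0xd1}
#1 dst[0x1f+5] := {0xfb,0xa7,0xee,0x06,0x71}
#2 dst[0x18+6] := {0x0b,0x38,0x82,0x95,0x41,0xe4}
#3 dst[0x26+3] := {0xe4,0x1d,0xfb}
#4 dst[0x1b+6] := {0xd1,0x7a,0x36,0x2a,0x33,0xc5}
#5 dst[0x1c+4] := {0xe4,0x1d,0xfb,0x41}
query mem[0x1d]=0x1d, mem[0x16]=0x29, mem[0x07]=0x71

MEM[0x1d,0x16,0x07] = 1d 29 71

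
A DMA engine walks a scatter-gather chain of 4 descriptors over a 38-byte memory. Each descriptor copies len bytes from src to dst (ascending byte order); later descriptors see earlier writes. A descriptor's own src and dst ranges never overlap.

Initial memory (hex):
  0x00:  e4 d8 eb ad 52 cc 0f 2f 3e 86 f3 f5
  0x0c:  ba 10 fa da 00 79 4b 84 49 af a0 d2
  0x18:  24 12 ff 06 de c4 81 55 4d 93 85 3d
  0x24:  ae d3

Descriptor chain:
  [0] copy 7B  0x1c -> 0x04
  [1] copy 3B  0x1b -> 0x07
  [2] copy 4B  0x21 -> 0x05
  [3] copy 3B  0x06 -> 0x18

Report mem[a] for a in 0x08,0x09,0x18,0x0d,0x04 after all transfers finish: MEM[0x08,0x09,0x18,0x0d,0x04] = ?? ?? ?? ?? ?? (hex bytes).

MEM[0x08,0x09,0x18,0x0d,0x04] = ae c4 85 10 de

D0: mem[0x04..0x0a] <- [de c4 81 55 4d 93 85]
D1: mem[0x07..0x09] <- [06 de c4]
D2: mem[0x05..0x08] <- [93 85 3d ae]
D3: mem[0x18..0x1a] <- [85 3d ae]
query mem[0x08]=0xae, mem[0x09]=0xc4, mem[0x18]=0x85, mem[0x0d]=0x10, mem[0x04]=0xde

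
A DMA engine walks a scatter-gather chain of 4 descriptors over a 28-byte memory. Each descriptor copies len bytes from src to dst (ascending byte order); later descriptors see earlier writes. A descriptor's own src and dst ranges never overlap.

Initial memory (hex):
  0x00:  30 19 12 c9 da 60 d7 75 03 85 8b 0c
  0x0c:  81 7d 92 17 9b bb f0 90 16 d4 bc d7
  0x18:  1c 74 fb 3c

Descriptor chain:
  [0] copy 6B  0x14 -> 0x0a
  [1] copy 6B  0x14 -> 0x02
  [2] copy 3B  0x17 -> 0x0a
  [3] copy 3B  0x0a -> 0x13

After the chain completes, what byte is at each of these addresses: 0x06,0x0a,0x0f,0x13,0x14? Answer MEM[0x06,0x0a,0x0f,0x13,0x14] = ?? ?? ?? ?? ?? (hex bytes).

#0 dst[0x0a+6] := {0x16,0xd4,0xbc,0xd7,0x1c,0x74}
#1 dst[0x02+6] := {0x16,0xd4,0xbc,0xd7,0x1c,0x74}
#2 dst[0x0a+3] := {0xd7,0x1c,0x74}
#3 dst[0x13+3] := {0xd7,0x1c,0x74}
query mem[0x06]=0x1c, mem[0x0a]=0xd7, mem[0x0f]=0x74, mem[0x13]=0xd7, mem[0x14]=0x1c

MEM[0x06,0x0a,0x0f,0x13,0x14] = 1c d7 74 d7 1c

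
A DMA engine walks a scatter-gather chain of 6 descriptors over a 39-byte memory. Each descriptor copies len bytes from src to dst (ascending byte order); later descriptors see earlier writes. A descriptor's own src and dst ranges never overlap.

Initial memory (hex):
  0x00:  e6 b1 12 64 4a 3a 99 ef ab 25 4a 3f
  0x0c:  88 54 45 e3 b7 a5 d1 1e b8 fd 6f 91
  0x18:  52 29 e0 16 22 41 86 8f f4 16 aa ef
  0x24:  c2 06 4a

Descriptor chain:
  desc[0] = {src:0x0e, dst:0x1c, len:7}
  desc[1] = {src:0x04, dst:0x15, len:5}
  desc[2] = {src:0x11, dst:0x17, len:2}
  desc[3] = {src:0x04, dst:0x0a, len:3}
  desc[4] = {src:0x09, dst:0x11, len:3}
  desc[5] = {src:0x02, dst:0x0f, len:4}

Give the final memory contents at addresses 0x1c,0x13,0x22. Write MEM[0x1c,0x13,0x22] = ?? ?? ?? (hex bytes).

MEM[0x1c,0x13,0x22] = 45 3a b8

[0] 0x0e->0x1c len=7 : 45 e3 b7 a5 d1 1e b8
[1] 0x04->0x15 len=5 : 4a 3a 99 ef ab
[2] 0x11->0x17 len=2 : a5 d1
[3] 0x04->0x0a len=3 : 4a 3a 99
[4] 0x09->0x11 len=3 : 25 4a 3a
[5] 0x02->0x0f len=4 : 12 64 4a 3a
query mem[0x1c]=0x45, mem[0x13]=0x3a, mem[0x22]=0xb8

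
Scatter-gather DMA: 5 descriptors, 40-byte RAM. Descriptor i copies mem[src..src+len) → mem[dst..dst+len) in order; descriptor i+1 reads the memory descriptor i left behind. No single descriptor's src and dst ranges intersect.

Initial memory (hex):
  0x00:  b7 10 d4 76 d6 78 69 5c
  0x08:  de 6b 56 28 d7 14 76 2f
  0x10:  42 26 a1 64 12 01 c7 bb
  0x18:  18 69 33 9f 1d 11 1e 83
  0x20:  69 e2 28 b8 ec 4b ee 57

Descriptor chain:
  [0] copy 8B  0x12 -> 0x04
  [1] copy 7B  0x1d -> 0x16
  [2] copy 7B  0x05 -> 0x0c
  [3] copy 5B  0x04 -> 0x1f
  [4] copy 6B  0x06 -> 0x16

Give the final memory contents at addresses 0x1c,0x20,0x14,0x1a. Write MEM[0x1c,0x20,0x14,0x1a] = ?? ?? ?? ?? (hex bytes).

  after D0: wrote 8B at 0x04 = a1641201c7bb1869
  after D1: wrote 7B at 0x16 = 111e8369e228b8
  after D2: wrote 7B at 0x0c = 641201c7bb1869
  after D3: wrote 5B at 0x1f = a1641201c7
  after D4: wrote 6B at 0x16 = 1201c7bb1869
query mem[0x1c]=0xb8, mem[0x20]=0x64, mem[0x14]=0x12, mem[0x1a]=0x18

MEM[0x1c,0x20,0x14,0x1a] = b8 64 12 18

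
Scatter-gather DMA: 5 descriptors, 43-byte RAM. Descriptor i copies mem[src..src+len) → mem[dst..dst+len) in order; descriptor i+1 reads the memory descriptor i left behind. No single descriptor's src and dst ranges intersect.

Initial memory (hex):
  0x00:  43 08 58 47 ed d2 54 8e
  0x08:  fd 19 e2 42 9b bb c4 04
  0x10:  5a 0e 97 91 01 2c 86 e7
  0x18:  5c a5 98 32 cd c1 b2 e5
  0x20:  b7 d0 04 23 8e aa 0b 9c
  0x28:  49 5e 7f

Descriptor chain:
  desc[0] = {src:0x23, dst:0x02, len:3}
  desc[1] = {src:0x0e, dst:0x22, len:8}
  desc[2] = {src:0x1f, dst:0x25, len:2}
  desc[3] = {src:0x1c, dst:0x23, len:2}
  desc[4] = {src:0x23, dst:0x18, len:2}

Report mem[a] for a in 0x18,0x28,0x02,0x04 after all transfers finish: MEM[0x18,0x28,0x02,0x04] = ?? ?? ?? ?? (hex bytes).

MEM[0x18,0x28,0x02,0x04] = cd 01 23 aa

[0] 0x23->0x02 len=3 : 23 8e aa
[1] 0x0e->0x22 len=8 : c4 04 5a 0e 97 91 01 2c
[2] 0x1f->0x25 len=2 : e5 b7
[3] 0x1c->0x23 len=2 : cd c1
[4] 0x23->0x18 len=2 : cd c1
query mem[0x18]=0xcd, mem[0x28]=0x01, mem[0x02]=0x23, mem[0x04]=0xaa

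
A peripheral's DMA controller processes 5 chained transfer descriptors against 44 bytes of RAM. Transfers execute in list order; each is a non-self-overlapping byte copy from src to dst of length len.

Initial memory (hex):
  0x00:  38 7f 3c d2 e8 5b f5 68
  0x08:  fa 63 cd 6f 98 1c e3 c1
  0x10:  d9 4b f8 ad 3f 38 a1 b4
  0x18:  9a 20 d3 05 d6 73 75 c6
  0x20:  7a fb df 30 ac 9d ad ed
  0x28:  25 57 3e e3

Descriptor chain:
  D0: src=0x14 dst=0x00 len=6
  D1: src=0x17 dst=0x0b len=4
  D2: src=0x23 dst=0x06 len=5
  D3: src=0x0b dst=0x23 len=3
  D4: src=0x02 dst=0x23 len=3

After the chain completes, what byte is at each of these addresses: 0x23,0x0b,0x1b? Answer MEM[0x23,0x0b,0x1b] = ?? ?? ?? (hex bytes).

MEM[0x23,0x0b,0x1b] = a1 b4 05

[0] 0x14->0x00 len=6 : 3f 38 a1 b4 9a 20
[1] 0x17->0x0b len=4 : b4 9a 20 d3
[2] 0x23->0x06 len=5 : 30 ac 9d ad ed
[3] 0x0b->0x23 len=3 : b4 9a 20
[4] 0x02->0x23 len=3 : a1 b4 9a
query mem[0x23]=0xa1, mem[0x0b]=0xb4, mem[0x1b]=0x05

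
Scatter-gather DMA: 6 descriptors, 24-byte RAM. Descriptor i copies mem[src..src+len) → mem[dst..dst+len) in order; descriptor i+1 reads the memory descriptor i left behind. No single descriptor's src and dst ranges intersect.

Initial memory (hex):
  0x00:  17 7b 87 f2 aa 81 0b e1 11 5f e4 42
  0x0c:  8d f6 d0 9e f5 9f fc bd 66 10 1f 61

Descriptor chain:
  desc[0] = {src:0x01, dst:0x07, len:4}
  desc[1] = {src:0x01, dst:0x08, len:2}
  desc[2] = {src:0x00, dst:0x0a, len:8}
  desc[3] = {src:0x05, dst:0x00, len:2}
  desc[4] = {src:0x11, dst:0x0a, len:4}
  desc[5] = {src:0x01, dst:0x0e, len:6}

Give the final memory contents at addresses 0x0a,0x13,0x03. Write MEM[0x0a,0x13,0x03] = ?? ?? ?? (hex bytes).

[0] 0x01->0x07 len=4 : 7b 87 f2 aa
[1] 0x01->0x08 len=2 : 7b 87
[2] 0x00->0x0a len=8 : 17 7b 87 f2 aa 81 0b 7b
[3] 0x05->0x00 len=2 : 81 0b
[4] 0x11->0x0a len=4 : 7b fc bd 66
[5] 0x01->0x0e len=6 : 0b 87 f2 aa 81 0b
query mem[0x0a]=0x7b, mem[0x13]=0x0b, mem[0x03]=0xf2

MEM[0x0a,0x13,0x03] = 7b 0b f2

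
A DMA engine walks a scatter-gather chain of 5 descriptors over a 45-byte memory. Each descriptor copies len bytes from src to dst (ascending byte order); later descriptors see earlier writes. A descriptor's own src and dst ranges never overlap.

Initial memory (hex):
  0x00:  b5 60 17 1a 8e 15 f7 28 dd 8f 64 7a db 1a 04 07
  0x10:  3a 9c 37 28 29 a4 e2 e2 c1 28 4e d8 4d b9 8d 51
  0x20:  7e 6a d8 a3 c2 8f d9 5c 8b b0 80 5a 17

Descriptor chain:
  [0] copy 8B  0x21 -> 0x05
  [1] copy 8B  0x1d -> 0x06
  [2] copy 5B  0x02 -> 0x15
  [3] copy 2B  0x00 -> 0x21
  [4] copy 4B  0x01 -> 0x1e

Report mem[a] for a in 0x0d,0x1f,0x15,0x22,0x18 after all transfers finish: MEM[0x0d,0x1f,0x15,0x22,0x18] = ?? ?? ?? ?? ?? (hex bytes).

#0 dst[0x05+8] := {0x6a,0xd8,0xa3,0xc2,0x8f,0xd9,0x5c,0x8b}
#1 dst[0x06+8] := {0xb9,0x8d,0x51,0x7e,0x6a,0xd8,0xa3,0xc2}
#2 dst[0x15+5] := {0x17,0x1a,0x8e,0x6a,0xb9}
#3 dst[0x21+2] := {0xb5,0x60}
#4 dst[0x1e+4] := {0x60,0x17,0x1a,0x8e}
query mem[0x0d]=0xc2, mem[0x1f]=0x17, mem[0x15]=0x17, mem[0x22]=0x60, mem[0x18]=0x6a

MEM[0x0d,0x1f,0x15,0x22,0x18] = c2 17 17 60 6a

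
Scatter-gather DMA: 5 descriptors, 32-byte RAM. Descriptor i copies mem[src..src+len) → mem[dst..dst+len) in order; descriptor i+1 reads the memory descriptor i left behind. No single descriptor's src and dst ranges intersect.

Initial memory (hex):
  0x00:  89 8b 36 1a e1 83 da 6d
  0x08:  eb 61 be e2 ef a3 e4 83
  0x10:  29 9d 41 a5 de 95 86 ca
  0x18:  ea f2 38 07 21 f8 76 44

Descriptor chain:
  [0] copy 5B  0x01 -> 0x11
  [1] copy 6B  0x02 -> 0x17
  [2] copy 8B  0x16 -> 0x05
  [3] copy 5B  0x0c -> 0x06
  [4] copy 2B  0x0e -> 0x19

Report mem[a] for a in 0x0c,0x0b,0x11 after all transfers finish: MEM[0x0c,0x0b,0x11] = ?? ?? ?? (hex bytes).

MEM[0x0c,0x0b,0x11] = f8 6d 8b

#0 dst[0x11+5] := {0x8b,0x36,0x1a,0xe1,0x83}
#1 dst[0x17+6] := {0x36,0x1a,0xe1,0x83,0xda,0x6d}
#2 dst[0x05+8] := {0x86,0x36,0x1a,0xe1,0x83,0xda,0x6d,0xf8}
#3 dst[0x06+5] := {0xf8,0xa3,0xe4,0x83,0x29}
#4 dst[0x19+2] := {0xe4,0x83}
query mem[0x0c]=0xf8, mem[0x0b]=0x6d, mem[0x11]=0x8b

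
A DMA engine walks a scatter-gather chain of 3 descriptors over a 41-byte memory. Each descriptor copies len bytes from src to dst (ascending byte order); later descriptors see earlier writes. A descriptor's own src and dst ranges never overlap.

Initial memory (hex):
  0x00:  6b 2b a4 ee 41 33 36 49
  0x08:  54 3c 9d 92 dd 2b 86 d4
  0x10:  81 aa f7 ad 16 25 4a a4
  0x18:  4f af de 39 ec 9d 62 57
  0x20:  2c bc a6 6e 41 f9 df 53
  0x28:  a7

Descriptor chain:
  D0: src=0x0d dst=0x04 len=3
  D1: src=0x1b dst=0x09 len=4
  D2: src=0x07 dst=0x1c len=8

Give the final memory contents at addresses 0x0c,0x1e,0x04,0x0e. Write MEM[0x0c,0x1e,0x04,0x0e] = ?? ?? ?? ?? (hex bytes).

#0 dst[0x04+3] := {0x2b,0x86,0xd4}
#1 dst[0x09+4] := {0x39,0xec,0x9d,0x62}
#2 dst[0x1c+8] := {0x49,0x54,0x39,0xec,0x9d,0x62,0x2b,0x86}
query mem[0x0c]=0x62, mem[0x1e]=0x39, mem[0x04]=0x2b, mem[0x0e]=0x86

MEM[0x0c,0x1e,0x04,0x0e] = 62 39 2b 86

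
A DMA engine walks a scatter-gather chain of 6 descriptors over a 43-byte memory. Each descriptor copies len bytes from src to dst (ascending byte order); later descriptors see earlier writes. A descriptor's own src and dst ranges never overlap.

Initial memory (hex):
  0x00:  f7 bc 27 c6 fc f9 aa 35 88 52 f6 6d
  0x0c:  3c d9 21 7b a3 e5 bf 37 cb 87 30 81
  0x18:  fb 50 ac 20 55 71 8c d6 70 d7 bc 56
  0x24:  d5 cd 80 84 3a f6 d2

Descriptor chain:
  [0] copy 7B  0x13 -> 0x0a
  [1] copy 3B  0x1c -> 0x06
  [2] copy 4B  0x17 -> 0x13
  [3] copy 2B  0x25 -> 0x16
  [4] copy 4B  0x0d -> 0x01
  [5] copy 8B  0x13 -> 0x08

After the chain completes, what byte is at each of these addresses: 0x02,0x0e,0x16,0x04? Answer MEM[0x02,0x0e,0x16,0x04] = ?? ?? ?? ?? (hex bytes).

MEM[0x02,0x0e,0x16,0x04] = 81 50 cd 50

  after D0: wrote 7B at 0x0a = 37cb873081fb50
  after D1: wrote 3B at 0x06 = 55718c
  after D2: wrote 4B at 0x13 = 81fb50ac
  after D3: wrote 2B at 0x16 = cd80
  after D4: wrote 4B at 0x01 = 3081fb50
  after D5: wrote 8B at 0x08 = 81fb50cd80fb50ac
query mem[0x02]=0x81, mem[0x0e]=0x50, mem[0x16]=0xcd, mem[0x04]=0x50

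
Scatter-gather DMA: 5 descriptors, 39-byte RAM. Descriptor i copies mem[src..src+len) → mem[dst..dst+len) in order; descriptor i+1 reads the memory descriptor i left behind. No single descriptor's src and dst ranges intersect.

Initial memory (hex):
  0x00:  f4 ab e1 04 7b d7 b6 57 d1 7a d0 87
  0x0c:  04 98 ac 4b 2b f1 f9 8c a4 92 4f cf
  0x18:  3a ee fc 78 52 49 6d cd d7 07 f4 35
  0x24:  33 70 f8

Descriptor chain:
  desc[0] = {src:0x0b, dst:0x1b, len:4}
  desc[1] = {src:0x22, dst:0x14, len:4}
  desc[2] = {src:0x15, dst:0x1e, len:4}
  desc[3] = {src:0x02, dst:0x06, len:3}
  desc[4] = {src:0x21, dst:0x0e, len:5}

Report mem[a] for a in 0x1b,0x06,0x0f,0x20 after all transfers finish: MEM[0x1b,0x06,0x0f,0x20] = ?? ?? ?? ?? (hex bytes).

MEM[0x1b,0x06,0x0f,0x20] = 87 e1 f4 70

#0 dst[0x1b+4] := {0x87,0x04,0x98,0xac}
#1 dst[0x14+4] := {0xf4,0x35,0x33,0x70}
#2 dst[0x1e+4] := {0x35,0x33,0x70,0x3a}
#3 dst[0x06+3] := {0xe1,0x04,0x7b}
#4 dst[0x0e+5] := {0x3a,0xf4,0x35,0x33,0x70}
query mem[0x1b]=0x87, mem[0x06]=0xe1, mem[0x0f]=0xf4, mem[0x20]=0x70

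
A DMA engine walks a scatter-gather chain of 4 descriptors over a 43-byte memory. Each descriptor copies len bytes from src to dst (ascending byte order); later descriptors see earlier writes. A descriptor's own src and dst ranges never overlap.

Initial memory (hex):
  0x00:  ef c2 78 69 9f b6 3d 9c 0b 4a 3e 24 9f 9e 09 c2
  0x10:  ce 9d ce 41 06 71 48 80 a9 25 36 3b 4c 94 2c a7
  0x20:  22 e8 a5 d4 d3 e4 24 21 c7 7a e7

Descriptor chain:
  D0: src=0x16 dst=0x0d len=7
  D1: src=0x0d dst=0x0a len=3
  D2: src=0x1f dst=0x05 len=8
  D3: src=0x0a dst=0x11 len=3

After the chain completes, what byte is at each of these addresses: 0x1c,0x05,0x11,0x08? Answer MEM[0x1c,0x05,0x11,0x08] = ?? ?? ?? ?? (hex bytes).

MEM[0x1c,0x05,0x11,0x08] = 4c a7 d3 a5

[0] 0x16->0x0d len=7 : 48 80 a9 25 36 3b 4c
[1] 0x0d->0x0a len=3 : 48 80 a9
[2] 0x1f->0x05 len=8 : a7 22 e8 a5 d4 d3 e4 24
[3] 0x0a->0x11 len=3 : d3 e4 24
query mem[0x1c]=0x4c, mem[0x05]=0xa7, mem[0x11]=0xd3, mem[0x08]=0xa5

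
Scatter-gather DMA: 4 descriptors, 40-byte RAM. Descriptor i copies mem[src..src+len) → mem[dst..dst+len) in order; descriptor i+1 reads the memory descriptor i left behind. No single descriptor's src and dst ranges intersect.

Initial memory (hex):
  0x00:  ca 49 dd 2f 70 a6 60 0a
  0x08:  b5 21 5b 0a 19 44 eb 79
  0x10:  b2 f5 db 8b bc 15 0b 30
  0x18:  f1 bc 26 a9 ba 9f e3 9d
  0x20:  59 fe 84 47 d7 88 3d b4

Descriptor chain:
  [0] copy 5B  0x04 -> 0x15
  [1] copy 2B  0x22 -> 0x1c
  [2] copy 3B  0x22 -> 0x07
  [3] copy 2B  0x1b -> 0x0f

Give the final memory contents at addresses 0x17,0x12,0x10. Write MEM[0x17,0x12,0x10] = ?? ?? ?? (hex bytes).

MEM[0x17,0x12,0x10] = 60 db 84

D0: mem[0x15..0x19] <- [70 a6 60 0a b5]
D1: mem[0x1c..0x1d] <- [84 47]
D2: mem[0x07..0x09] <- [84 47 d7]
D3: mem[0x0f..0x10] <- [a9 84]
query mem[0x17]=0x60, mem[0x12]=0xdb, mem[0x10]=0x84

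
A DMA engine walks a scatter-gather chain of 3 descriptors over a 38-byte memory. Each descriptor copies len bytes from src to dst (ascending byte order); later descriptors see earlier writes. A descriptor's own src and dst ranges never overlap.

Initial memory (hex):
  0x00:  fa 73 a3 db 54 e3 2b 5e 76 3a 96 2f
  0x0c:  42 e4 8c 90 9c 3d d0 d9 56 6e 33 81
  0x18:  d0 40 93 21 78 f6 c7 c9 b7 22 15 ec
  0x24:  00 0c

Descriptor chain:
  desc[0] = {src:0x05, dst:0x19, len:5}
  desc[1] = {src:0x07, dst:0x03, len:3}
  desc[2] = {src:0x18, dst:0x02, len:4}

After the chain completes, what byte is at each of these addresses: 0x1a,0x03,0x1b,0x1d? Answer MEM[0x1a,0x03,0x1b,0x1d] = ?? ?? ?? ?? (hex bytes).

MEM[0x1a,0x03,0x1b,0x1d] = 2b e3 5e 3a

D0: mem[0x19..0x1d] <- [e3 2b 5e 76 3a]
D1: mem[0x03..0x05] <- [5e 76 3a]
D2: mem[0x02..0x05] <- [d0 e3 2b 5e]
query mem[0x1a]=0x2b, mem[0x03]=0xe3, mem[0x1b]=0x5e, mem[0x1d]=0x3a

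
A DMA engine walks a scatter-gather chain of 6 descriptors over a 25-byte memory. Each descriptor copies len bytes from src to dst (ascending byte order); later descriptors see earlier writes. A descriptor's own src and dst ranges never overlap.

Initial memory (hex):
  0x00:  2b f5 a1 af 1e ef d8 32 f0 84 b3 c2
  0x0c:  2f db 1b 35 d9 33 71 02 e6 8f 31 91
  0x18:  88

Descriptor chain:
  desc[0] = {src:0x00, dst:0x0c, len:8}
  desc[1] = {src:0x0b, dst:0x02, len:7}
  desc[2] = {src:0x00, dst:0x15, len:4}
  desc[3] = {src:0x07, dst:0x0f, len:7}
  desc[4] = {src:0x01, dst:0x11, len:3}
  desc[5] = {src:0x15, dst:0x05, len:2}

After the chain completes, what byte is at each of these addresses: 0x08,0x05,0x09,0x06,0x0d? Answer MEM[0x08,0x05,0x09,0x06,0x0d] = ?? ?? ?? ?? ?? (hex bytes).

MEM[0x08,0x05,0x09,0x06,0x0d] = ef f5 84 f5 f5

[0] 0x00->0x0c len=8 : 2b f5 a1 af 1e ef d8 32
[1] 0x0b->0x02 len=7 : c2 2b f5 a1 af 1e ef
[2] 0x00->0x15 len=4 : 2b f5 c2 2b
[3] 0x07->0x0f len=7 : 1e ef 84 b3 c2 2b f5
[4] 0x01->0x11 len=3 : f5 c2 2b
[5] 0x15->0x05 len=2 : f5 f5
query mem[0x08]=0xef, mem[0x05]=0xf5, mem[0x09]=0x84, mem[0x06]=0xf5, mem[0x0d]=0xf5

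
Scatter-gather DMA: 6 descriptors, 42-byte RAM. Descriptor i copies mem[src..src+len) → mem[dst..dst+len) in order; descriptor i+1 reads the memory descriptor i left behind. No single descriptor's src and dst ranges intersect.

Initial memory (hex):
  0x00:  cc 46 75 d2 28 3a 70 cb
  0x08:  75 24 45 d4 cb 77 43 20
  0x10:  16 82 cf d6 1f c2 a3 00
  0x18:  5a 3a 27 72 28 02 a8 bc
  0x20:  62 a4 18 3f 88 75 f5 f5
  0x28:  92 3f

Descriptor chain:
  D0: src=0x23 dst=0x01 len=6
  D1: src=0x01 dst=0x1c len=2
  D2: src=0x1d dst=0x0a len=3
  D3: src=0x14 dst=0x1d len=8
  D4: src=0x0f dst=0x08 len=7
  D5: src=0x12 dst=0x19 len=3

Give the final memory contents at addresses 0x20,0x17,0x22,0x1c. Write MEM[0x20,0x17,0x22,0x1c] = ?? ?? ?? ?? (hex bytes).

MEM[0x20,0x17,0x22,0x1c] = 00 00 3a 3f

[0] 0x23->0x01 len=6 : 3f 88 75 f5 f5 92
[1] 0x01->0x1c len=2 : 3f 88
[2] 0x1d->0x0a len=3 : 88 a8 bc
[3] 0x14->0x1d len=8 : 1f c2 a3 00 5a 3a 27 72
[4] 0x0f->0x08 len=7 : 20 16 82 cf d6 1f c2
[5] 0x12->0x19 len=3 : cf d6 1f
query mem[0x20]=0x00, mem[0x17]=0x00, mem[0x22]=0x3a, mem[0x1c]=0x3f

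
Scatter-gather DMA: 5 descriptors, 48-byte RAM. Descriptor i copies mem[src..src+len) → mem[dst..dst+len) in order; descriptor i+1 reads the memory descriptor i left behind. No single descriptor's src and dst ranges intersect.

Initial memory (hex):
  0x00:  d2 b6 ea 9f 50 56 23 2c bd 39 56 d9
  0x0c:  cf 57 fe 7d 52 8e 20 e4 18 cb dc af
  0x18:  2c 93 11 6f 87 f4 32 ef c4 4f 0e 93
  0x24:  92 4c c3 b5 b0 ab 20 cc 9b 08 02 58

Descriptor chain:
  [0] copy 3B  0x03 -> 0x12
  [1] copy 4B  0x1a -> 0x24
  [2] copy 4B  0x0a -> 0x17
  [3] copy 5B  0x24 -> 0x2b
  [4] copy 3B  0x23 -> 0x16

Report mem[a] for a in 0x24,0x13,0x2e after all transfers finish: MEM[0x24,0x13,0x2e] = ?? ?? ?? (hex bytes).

MEM[0x24,0x13,0x2e] = 11 50 f4

#0 dst[0x12+3] := {0x9f,0x50,0x56}
#1 dst[0x24+4] := {0x11,0x6f,0x87,0xf4}
#2 dst[0x17+4] := {0x56,0xd9,0xcf,0x57}
#3 dst[0x2b+5] := {0x11,0x6f,0x87,0xf4,0xb0}
#4 dst[0x16+3] := {0x93,0x11,0x6f}
query mem[0x24]=0x11, mem[0x13]=0x50, mem[0x2e]=0xf4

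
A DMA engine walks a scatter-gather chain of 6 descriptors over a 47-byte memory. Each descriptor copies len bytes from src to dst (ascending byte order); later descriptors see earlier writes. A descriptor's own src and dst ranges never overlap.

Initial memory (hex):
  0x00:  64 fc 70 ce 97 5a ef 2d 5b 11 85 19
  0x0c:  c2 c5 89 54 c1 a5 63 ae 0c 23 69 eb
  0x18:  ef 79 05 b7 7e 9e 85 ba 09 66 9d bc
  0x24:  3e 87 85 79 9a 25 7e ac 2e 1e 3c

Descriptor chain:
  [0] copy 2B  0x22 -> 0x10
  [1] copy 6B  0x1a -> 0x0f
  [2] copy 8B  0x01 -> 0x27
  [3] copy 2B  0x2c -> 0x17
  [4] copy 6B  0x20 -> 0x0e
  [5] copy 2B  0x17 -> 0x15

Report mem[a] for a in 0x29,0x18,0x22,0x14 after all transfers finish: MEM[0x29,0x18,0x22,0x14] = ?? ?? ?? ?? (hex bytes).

[0] 0x22->0x10 len=2 : 9d bc
[1] 0x1a->0x0f len=6 : 05 b7 7e 9e 85 ba
[2] 0x01->0x27 len=8 : fc 70 ce 97 5a ef 2d 5b
[3] 0x2c->0x17 len=2 : ef 2d
[4] 0x20->0x0e len=6 : 09 66 9d bc 3e 87
[5] 0x17->0x15 len=2 : ef 2d
query mem[0x29]=0xce, mem[0x18]=0x2d, mem[0x22]=0x9d, mem[0x14]=0xba

MEM[0x29,0x18,0x22,0x14] = ce 2d 9d ba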